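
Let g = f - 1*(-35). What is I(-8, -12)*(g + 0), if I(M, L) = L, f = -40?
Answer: 60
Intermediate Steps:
g = -5 (g = -40 - 1*(-35) = -40 + 35 = -5)
I(-8, -12)*(g + 0) = -12*(-5 + 0) = -12*(-5) = 60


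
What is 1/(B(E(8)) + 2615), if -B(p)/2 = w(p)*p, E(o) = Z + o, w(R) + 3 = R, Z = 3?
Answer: 1/2439 ≈ 0.00041000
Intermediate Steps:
w(R) = -3 + R
E(o) = 3 + o
B(p) = -2*p*(-3 + p) (B(p) = -2*(-3 + p)*p = -2*p*(-3 + p))
1/(B(E(8)) + 2615) = 1/(2*(3 + 8)*(3 - (3 + 8)) + 2615) = 1/(2*11*(3 - 1*11) + 2615) = 1/(2*11*(3 - 11) + 2615) = 1/(2*11*(-8) + 2615) = 1/(-176 + 2615) = 1/2439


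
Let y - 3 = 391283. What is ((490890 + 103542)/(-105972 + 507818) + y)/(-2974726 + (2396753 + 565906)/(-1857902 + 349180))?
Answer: -118613693192880068/901749963199773013 ≈ -0.13154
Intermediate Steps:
y = 391286 (y = 3 + 391283 = 391286)
((490890 + 103542)/(-105972 + 507818) + y)/(-2974726 + (2396753 + 565906)/(-1857902 + 349180)) = ((490890 + 103542)/(-105972 + 507818) + 391286)/(-2974726 + (2396753 + 565906)/(-1857902 + 349180)) = (594432/401846 + 391286)/(-2974726 + 2962659/(-1508722)) = (594432*(1/401846) + 391286)/(-2974726 + 2962659*(-1/1508722)) = (297216/200923 + 391286)/(-2974726 - 2962659/1508722) = 78618654194/(200923*(-4488037522831/1508722)) = (78618654194/200923)*(-1508722/4488037522831) = -118613693192880068/901749963199773013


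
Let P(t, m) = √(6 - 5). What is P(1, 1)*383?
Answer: 383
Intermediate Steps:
P(t, m) = 1 (P(t, m) = √1 = 1)
P(1, 1)*383 = 1*383 = 383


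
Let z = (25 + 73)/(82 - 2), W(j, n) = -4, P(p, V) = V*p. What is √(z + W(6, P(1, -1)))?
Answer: I*√1110/20 ≈ 1.6658*I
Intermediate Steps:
z = 49/40 (z = 98/80 = 98*(1/80) = 49/40 ≈ 1.2250)
√(z + W(6, P(1, -1))) = √(49/40 - 4) = √(-111/40) = I*√1110/20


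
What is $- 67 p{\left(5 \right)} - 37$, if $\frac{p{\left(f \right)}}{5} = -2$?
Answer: $633$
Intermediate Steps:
$p{\left(f \right)} = -10$ ($p{\left(f \right)} = 5 \left(-2\right) = -10$)
$- 67 p{\left(5 \right)} - 37 = \left(-67\right) \left(-10\right) - 37 = 670 - 37 = 633$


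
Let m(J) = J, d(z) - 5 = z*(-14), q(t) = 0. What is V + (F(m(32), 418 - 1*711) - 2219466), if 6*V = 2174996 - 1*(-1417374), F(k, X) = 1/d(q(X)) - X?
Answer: -24306667/15 ≈ -1.6204e+6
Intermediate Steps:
d(z) = 5 - 14*z (d(z) = 5 + z*(-14) = 5 - 14*z)
F(k, X) = ⅕ - X (F(k, X) = 1/(5 - 14*0) - X = 1/(5 + 0) - X = 1/5 - X = ⅕ - X)
V = 1796185/3 (V = (2174996 - 1*(-1417374))/6 = (2174996 + 1417374)/6 = (⅙)*3592370 = 1796185/3 ≈ 5.9873e+5)
V + (F(m(32), 418 - 1*711) - 2219466) = 1796185/3 + ((⅕ - (418 - 1*711)) - 2219466) = 1796185/3 + ((⅕ - (418 - 711)) - 2219466) = 1796185/3 + ((⅕ - 1*(-293)) - 2219466) = 1796185/3 + ((⅕ + 293) - 2219466) = 1796185/3 + (1466/5 - 2219466) = 1796185/3 - 11095864/5 = -24306667/15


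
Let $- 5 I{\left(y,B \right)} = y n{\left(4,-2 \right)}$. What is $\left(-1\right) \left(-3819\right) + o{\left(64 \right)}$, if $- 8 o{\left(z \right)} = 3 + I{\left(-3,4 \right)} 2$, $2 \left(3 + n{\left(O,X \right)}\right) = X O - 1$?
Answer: $\frac{15279}{4} \approx 3819.8$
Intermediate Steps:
$n{\left(O,X \right)} = - \frac{7}{2} + \frac{O X}{2}$ ($n{\left(O,X \right)} = -3 + \frac{X O - 1}{2} = -3 + \frac{O X - 1}{2} = -3 + \frac{-1 + O X}{2} = -3 + \left(- \frac{1}{2} + \frac{O X}{2}\right) = - \frac{7}{2} + \frac{O X}{2}$)
$I{\left(y,B \right)} = \frac{3 y}{2}$ ($I{\left(y,B \right)} = - \frac{y \left(- \frac{7}{2} + \frac{1}{2} \cdot 4 \left(-2\right)\right)}{5} = - \frac{y \left(- \frac{7}{2} - 4\right)}{5} = - \frac{y \left(- \frac{15}{2}\right)}{5} = - \frac{\left(- \frac{15}{2}\right) y}{5} = \frac{3 y}{2}$)
$o{\left(z \right)} = \frac{3}{4}$ ($o{\left(z \right)} = - \frac{3 + \frac{3}{2} \left(-3\right) 2}{8} = - \frac{3 - 9}{8} = \left(- \frac{1}{8}\right) \left(-6\right) = \frac{3}{4}$)
$\left(-1\right) \left(-3819\right) + o{\left(64 \right)} = \left(-1\right) \left(-3819\right) + \frac{3}{4} = 3819 + \frac{3}{4} = \frac{15279}{4}$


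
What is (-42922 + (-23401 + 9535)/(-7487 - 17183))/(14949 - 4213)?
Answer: -529435937/132428560 ≈ -3.9979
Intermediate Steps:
(-42922 + (-23401 + 9535)/(-7487 - 17183))/(14949 - 4213) = (-42922 - 13866/(-24670))/10736 = (-42922 - 13866*(-1/24670))*(1/10736) = (-42922 + 6933/12335)*(1/10736) = -529435937/12335*1/10736 = -529435937/132428560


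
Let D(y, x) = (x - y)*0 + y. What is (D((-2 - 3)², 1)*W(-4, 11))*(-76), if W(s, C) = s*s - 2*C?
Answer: 11400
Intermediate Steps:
W(s, C) = s² - 2*C
D(y, x) = y (D(y, x) = 0 + y = y)
(D((-2 - 3)², 1)*W(-4, 11))*(-76) = ((-2 - 3)²*((-4)² - 2*11))*(-76) = ((-5)²*(16 - 22))*(-76) = (25*(-6))*(-76) = -150*(-76) = 11400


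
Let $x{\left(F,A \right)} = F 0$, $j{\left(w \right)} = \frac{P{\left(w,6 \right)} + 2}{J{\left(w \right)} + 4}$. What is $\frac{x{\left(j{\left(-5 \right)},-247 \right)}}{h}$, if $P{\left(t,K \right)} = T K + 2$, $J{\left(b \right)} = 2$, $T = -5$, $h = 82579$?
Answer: $0$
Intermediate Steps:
$P{\left(t,K \right)} = 2 - 5 K$ ($P{\left(t,K \right)} = - 5 K + 2 = 2 - 5 K$)
$j{\left(w \right)} = - \frac{13}{3}$ ($j{\left(w \right)} = \frac{\left(2 - 30\right) + 2}{2 + 4} = \frac{\left(2 - 30\right) + 2}{6} = \left(-28 + 2\right) \frac{1}{6} = \left(-26\right) \frac{1}{6} = - \frac{13}{3}$)
$x{\left(F,A \right)} = 0$
$\frac{x{\left(j{\left(-5 \right)},-247 \right)}}{h} = \frac{0}{82579} = 0 \cdot \frac{1}{82579} = 0$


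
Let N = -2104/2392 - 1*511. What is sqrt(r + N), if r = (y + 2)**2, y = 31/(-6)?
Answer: I*sqrt(1615177967)/1794 ≈ 22.402*I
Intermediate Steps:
y = -31/6 (y = 31*(-1/6) = -31/6 ≈ -5.1667)
N = -153052/299 (N = -2104*1/2392 - 511 = -263/299 - 511 = -153052/299 ≈ -511.88)
r = 361/36 (r = (-31/6 + 2)**2 = (-19/6)**2 = 361/36 ≈ 10.028)
sqrt(r + N) = sqrt(361/36 - 153052/299) = sqrt(-5401933/10764) = I*sqrt(1615177967)/1794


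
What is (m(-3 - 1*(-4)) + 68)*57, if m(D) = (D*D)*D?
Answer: 3933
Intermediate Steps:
m(D) = D**3 (m(D) = D**2*D = D**3)
(m(-3 - 1*(-4)) + 68)*57 = ((-3 - 1*(-4))**3 + 68)*57 = ((-3 + 4)**3 + 68)*57 = (1**3 + 68)*57 = (1 + 68)*57 = 69*57 = 3933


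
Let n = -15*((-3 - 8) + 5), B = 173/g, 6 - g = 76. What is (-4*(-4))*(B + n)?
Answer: 49016/35 ≈ 1400.5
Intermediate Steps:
g = -70 (g = 6 - 1*76 = 6 - 76 = -70)
B = -173/70 (B = 173/(-70) = 173*(-1/70) = -173/70 ≈ -2.4714)
n = 90 (n = -15*(-11 + 5) = -15*(-6) = 90)
(-4*(-4))*(B + n) = (-4*(-4))*(-173/70 + 90) = 16*(6127/70) = 49016/35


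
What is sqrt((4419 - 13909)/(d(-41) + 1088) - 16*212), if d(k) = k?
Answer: I*sqrt(3728276958)/1047 ≈ 58.319*I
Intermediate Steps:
sqrt((4419 - 13909)/(d(-41) + 1088) - 16*212) = sqrt((4419 - 13909)/(-41 + 1088) - 16*212) = sqrt(-9490/1047 - 3392) = sqrt(-3560914/1047) = I*sqrt(3728276958)/1047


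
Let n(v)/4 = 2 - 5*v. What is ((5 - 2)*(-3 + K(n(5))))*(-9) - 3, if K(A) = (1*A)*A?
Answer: -228450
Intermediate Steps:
n(v) = 8 - 20*v (n(v) = 4*(2 - 5*v) = 8 - 20*v)
K(A) = A² (K(A) = A*A = A²)
((5 - 2)*(-3 + K(n(5))))*(-9) - 3 = ((5 - 2)*(-3 + (8 - 20*5)²))*(-9) - 3 = (3*(-3 + (8 - 100)²))*(-9) - 3 = (3*(-3 + (-92)²))*(-9) - 3 = (3*(-3 + 8464))*(-9) - 3 = (3*8461)*(-9) - 3 = 25383*(-9) - 3 = -228447 - 3 = -228450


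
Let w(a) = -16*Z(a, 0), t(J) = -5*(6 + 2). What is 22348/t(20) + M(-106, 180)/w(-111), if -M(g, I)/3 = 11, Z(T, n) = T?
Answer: -1653807/2960 ≈ -558.72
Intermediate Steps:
t(J) = -40 (t(J) = -5*8 = -40)
M(g, I) = -33 (M(g, I) = -3*11 = -33)
w(a) = -16*a
22348/t(20) + M(-106, 180)/w(-111) = 22348/(-40) - 33/((-16*(-111))) = 22348*(-1/40) - 33/1776 = -5587/10 - 33*1/1776 = -5587/10 - 11/592 = -1653807/2960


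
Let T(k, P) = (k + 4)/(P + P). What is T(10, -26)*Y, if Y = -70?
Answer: 245/13 ≈ 18.846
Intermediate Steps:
T(k, P) = (4 + k)/(2*P) (T(k, P) = (4 + k)/((2*P)) = (4 + k)*(1/(2*P)) = (4 + k)/(2*P))
T(10, -26)*Y = ((½)*(4 + 10)/(-26))*(-70) = ((½)*(-1/26)*14)*(-70) = -7/26*(-70) = 245/13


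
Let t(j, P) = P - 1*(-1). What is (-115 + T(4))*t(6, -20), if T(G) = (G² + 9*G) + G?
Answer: 1121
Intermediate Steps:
T(G) = G² + 10*G
t(j, P) = 1 + P (t(j, P) = P + 1 = 1 + P)
(-115 + T(4))*t(6, -20) = (-115 + 4*(10 + 4))*(1 - 20) = (-115 + 4*14)*(-19) = (-115 + 56)*(-19) = -59*(-19) = 1121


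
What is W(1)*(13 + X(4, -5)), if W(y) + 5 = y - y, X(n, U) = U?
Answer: -40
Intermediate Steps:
W(y) = -5 (W(y) = -5 + (y - y) = -5 + 0 = -5)
W(1)*(13 + X(4, -5)) = -5*(13 - 5) = -5*8 = -40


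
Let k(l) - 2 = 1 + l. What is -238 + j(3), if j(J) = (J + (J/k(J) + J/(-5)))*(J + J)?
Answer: -1103/5 ≈ -220.60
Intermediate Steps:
k(l) = 3 + l (k(l) = 2 + (1 + l) = 3 + l)
j(J) = 2*J*(4*J/5 + J/(3 + J)) (j(J) = (J + (J/(3 + J) + J/(-5)))*(J + J) = (J + (J/(3 + J) + J*(-⅕)))*(2*J) = (J + (J/(3 + J) - J/5))*(2*J) = (J + (-J/5 + J/(3 + J)))*(2*J) = (4*J/5 + J/(3 + J))*(2*J) = 2*J*(4*J/5 + J/(3 + J)))
-238 + j(3) = -238 + (⅖)*3²*(17 + 4*3)/(3 + 3) = -238 + (⅖)*9*(17 + 12)/6 = -238 + (⅖)*9*(⅙)*29 = -238 + 87/5 = -1103/5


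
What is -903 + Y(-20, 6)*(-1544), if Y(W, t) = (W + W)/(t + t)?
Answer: 12731/3 ≈ 4243.7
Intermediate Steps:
Y(W, t) = W/t (Y(W, t) = (2*W)/((2*t)) = (2*W)*(1/(2*t)) = W/t)
-903 + Y(-20, 6)*(-1544) = -903 - 20/6*(-1544) = -903 - 20*⅙*(-1544) = -903 - 10/3*(-1544) = -903 + 15440/3 = 12731/3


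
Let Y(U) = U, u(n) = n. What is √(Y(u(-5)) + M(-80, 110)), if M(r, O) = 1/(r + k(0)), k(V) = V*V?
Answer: I*√2005/20 ≈ 2.2389*I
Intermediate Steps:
k(V) = V²
M(r, O) = 1/r (M(r, O) = 1/(r + 0²) = 1/(r + 0) = 1/r)
√(Y(u(-5)) + M(-80, 110)) = √(-5 + 1/(-80)) = √(-5 - 1/80) = √(-401/80) = I*√2005/20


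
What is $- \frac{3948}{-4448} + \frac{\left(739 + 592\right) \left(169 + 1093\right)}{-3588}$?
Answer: $- \frac{466077377}{997464} \approx -467.26$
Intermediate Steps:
$- \frac{3948}{-4448} + \frac{\left(739 + 592\right) \left(169 + 1093\right)}{-3588} = \left(-3948\right) \left(- \frac{1}{4448}\right) + 1331 \cdot 1262 \left(- \frac{1}{3588}\right) = \frac{987}{1112} + 1679722 \left(- \frac{1}{3588}\right) = \frac{987}{1112} - \frac{839861}{1794} = - \frac{466077377}{997464}$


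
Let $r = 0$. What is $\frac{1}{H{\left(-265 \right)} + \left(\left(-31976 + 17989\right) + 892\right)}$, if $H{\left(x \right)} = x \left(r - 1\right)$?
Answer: $- \frac{1}{12830} \approx -7.7942 \cdot 10^{-5}$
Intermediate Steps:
$H{\left(x \right)} = - x$ ($H{\left(x \right)} = x \left(0 - 1\right) = x \left(-1\right) = - x$)
$\frac{1}{H{\left(-265 \right)} + \left(\left(-31976 + 17989\right) + 892\right)} = \frac{1}{\left(-1\right) \left(-265\right) + \left(\left(-31976 + 17989\right) + 892\right)} = \frac{1}{265 + \left(-13987 + 892\right)} = \frac{1}{265 - 13095} = \frac{1}{-12830} = - \frac{1}{12830}$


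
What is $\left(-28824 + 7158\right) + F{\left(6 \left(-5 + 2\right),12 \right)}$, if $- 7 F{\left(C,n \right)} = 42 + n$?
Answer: $- \frac{151716}{7} \approx -21674.0$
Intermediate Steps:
$F{\left(C,n \right)} = -6 - \frac{n}{7}$ ($F{\left(C,n \right)} = - \frac{42 + n}{7} = -6 - \frac{n}{7}$)
$\left(-28824 + 7158\right) + F{\left(6 \left(-5 + 2\right),12 \right)} = \left(-28824 + 7158\right) - \frac{54}{7} = -21666 - \frac{54}{7} = - \frac{151716}{7}$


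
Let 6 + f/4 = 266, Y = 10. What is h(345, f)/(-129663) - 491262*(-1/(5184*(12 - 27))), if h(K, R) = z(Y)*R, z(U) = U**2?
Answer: -1329361939/186714720 ≈ -7.1198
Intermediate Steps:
f = 1040 (f = -24 + 4*266 = -24 + 1064 = 1040)
h(K, R) = 100*R (h(K, R) = 10**2*R = 100*R)
h(345, f)/(-129663) - 491262*(-1/(5184*(12 - 27))) = (100*1040)/(-129663) - 491262*(-1/(5184*(12 - 27))) = 104000*(-1/129663) - 491262/((-5184*(-15))) = -104000/129663 - 491262/77760 = -104000/129663 - 491262*1/77760 = -104000/129663 - 81877/12960 = -1329361939/186714720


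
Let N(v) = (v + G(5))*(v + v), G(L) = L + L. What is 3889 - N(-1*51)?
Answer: -293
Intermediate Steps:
G(L) = 2*L
N(v) = 2*v*(10 + v) (N(v) = (v + 2*5)*(v + v) = (v + 10)*(2*v) = (10 + v)*(2*v) = 2*v*(10 + v))
3889 - N(-1*51) = 3889 - 2*(-1*51)*(10 - 1*51) = 3889 - 2*(-51)*(10 - 51) = 3889 - 2*(-51)*(-41) = 3889 - 1*4182 = 3889 - 4182 = -293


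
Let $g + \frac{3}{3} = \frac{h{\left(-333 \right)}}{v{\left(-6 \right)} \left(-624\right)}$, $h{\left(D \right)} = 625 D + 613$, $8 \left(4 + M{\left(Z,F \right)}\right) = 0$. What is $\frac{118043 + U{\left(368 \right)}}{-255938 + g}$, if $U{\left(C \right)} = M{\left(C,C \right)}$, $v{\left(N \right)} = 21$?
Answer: $- \frac{193347882}{419202143} \approx -0.46123$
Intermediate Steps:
$M{\left(Z,F \right)} = -4$ ($M{\left(Z,F \right)} = -4 + \frac{1}{8} \cdot 0 = -4 + 0 = -4$)
$U{\left(C \right)} = -4$
$h{\left(D \right)} = 613 + 625 D$
$g = \frac{24301}{1638}$ ($g = -1 + \frac{613 + 625 \left(-333\right)}{21 \left(-624\right)} = -1 + \frac{613 - 208125}{-13104} = -1 - - \frac{25939}{1638} = -1 + \frac{25939}{1638} = \frac{24301}{1638} \approx 14.836$)
$\frac{118043 + U{\left(368 \right)}}{-255938 + g} = \frac{118043 - 4}{-255938 + \frac{24301}{1638}} = \frac{118039}{- \frac{419202143}{1638}} = 118039 \left(- \frac{1638}{419202143}\right) = - \frac{193347882}{419202143}$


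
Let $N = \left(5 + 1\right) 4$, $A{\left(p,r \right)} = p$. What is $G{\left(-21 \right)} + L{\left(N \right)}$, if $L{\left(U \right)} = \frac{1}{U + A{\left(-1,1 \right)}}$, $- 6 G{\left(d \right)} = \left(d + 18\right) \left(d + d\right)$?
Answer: $- \frac{482}{23} \approx -20.957$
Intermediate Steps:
$G{\left(d \right)} = - \frac{d \left(18 + d\right)}{3}$ ($G{\left(d \right)} = - \frac{\left(d + 18\right) \left(d + d\right)}{6} = - \frac{\left(18 + d\right) 2 d}{6} = - \frac{2 d \left(18 + d\right)}{6} = - \frac{d \left(18 + d\right)}{3}$)
$N = 24$ ($N = 6 \cdot 4 = 24$)
$L{\left(U \right)} = \frac{1}{-1 + U}$ ($L{\left(U \right)} = \frac{1}{U - 1} = \frac{1}{-1 + U}$)
$G{\left(-21 \right)} + L{\left(N \right)} = \left(- \frac{1}{3}\right) \left(-21\right) \left(18 - 21\right) + \frac{1}{-1 + 24} = \left(- \frac{1}{3}\right) \left(-21\right) \left(-3\right) + \frac{1}{23} = -21 + \frac{1}{23} = - \frac{482}{23}$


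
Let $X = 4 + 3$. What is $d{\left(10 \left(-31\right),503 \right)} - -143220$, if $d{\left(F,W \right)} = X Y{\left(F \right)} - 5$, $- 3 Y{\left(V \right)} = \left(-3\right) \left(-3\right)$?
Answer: $143194$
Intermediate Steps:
$Y{\left(V \right)} = -3$ ($Y{\left(V \right)} = - \frac{\left(-3\right) \left(-3\right)}{3} = \left(- \frac{1}{3}\right) 9 = -3$)
$X = 7$
$d{\left(F,W \right)} = -26$ ($d{\left(F,W \right)} = 7 \left(-3\right) - 5 = -21 - 5 = -26$)
$d{\left(10 \left(-31\right),503 \right)} - -143220 = -26 - -143220 = -26 + 143220 = 143194$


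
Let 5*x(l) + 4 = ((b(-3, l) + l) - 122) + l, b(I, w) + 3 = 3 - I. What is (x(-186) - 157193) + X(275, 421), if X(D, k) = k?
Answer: -156871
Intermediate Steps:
b(I, w) = -I (b(I, w) = -3 + (3 - I) = -I)
x(l) = -123/5 + 2*l/5 (x(l) = -4/5 + (((-1*(-3) + l) - 122) + l)/5 = -4/5 + (((3 + l) - 122) + l)/5 = -4/5 + ((-119 + l) + l)/5 = -4/5 + (-119 + 2*l)/5 = -4/5 + (-119/5 + 2*l/5) = -123/5 + 2*l/5)
(x(-186) - 157193) + X(275, 421) = ((-123/5 + (2/5)*(-186)) - 157193) + 421 = ((-123/5 - 372/5) - 157193) + 421 = (-99 - 157193) + 421 = -157292 + 421 = -156871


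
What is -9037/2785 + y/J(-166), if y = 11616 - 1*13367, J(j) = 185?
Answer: -1309676/103045 ≈ -12.710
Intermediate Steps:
y = -1751 (y = 11616 - 13367 = -1751)
-9037/2785 + y/J(-166) = -9037/2785 - 1751/185 = -1309676/103045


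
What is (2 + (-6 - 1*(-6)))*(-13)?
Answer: -26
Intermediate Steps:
(2 + (-6 - 1*(-6)))*(-13) = (2 + (-6 + 6))*(-13) = (2 + 0)*(-13) = 2*(-13) = -26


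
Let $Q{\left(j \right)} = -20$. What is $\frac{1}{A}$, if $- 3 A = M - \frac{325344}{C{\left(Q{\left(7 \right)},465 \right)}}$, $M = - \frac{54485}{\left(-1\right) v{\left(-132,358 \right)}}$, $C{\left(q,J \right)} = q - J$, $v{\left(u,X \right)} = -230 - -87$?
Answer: $- \frac{208065}{20098967} \approx -0.010352$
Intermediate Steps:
$v{\left(u,X \right)} = -143$ ($v{\left(u,X \right)} = -230 + 87 = -143$)
$M = - \frac{54485}{143}$ ($M = - \frac{54485}{\left(-1\right) \left(-143\right)} = - \frac{54485}{143} \approx -381.01$)
$A = - \frac{20098967}{208065}$ ($A = - \frac{- \frac{54485}{143} - \frac{325344}{-20 - 465}}{3} = - \frac{- \frac{54485}{143} - \frac{325344}{-485}}{3} = - \frac{- \frac{54485}{143} - - \frac{325344}{485}}{3} = - \frac{- \frac{54485}{143} + \frac{325344}{485}}{3} = \left(- \frac{1}{3}\right) \frac{20098967}{69355} = - \frac{20098967}{208065} \approx -96.599$)
$\frac{1}{A} = \frac{1}{- \frac{20098967}{208065}} = - \frac{208065}{20098967}$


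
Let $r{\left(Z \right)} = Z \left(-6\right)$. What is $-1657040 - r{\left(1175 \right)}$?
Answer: $-1649990$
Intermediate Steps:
$r{\left(Z \right)} = - 6 Z$
$-1657040 - r{\left(1175 \right)} = -1657040 - \left(-6\right) 1175 = -1657040 - -7050 = -1657040 + 7050 = -1649990$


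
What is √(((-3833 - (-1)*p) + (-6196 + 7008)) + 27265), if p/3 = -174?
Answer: √23722 ≈ 154.02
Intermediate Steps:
p = -522 (p = 3*(-174) = -522)
√(((-3833 - (-1)*p) + (-6196 + 7008)) + 27265) = √(((-3833 - (-1)*(-522)) + (-6196 + 7008)) + 27265) = √(((-3833 - 1*522) + 812) + 27265) = √(((-3833 - 522) + 812) + 27265) = √((-4355 + 812) + 27265) = √(-3543 + 27265) = √23722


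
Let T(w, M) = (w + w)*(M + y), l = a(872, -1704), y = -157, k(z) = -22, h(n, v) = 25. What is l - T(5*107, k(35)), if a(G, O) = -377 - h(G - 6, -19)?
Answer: 191128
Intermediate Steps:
a(G, O) = -402 (a(G, O) = -377 - 1*25 = -377 - 25 = -402)
l = -402
T(w, M) = 2*w*(-157 + M) (T(w, M) = (w + w)*(M - 157) = (2*w)*(-157 + M) = 2*w*(-157 + M))
l - T(5*107, k(35)) = -402 - 2*5*107*(-157 - 22) = -402 - 2*535*(-179) = -402 - 1*(-191530) = -402 + 191530 = 191128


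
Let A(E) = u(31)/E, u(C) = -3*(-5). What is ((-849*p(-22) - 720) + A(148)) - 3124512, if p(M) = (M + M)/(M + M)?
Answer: -462659973/148 ≈ -3.1261e+6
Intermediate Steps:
u(C) = 15
p(M) = 1 (p(M) = (2*M)/((2*M)) = (2*M)*(1/(2*M)) = 1)
A(E) = 15/E
((-849*p(-22) - 720) + A(148)) - 3124512 = ((-849*1 - 720) + 15/148) - 3124512 = ((-849 - 720) + 15*(1/148)) - 3124512 = (-1569 + 15/148) - 3124512 = -232197/148 - 3124512 = -462659973/148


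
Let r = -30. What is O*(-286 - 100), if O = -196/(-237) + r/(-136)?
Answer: -3258419/8058 ≈ -404.37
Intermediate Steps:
O = 16883/16116 (O = -196/(-237) - 30/(-136) = -196*(-1/237) - 30*(-1/136) = 196/237 + 15/68 = 16883/16116 ≈ 1.0476)
O*(-286 - 100) = 16883*(-286 - 100)/16116 = (16883/16116)*(-386) = -3258419/8058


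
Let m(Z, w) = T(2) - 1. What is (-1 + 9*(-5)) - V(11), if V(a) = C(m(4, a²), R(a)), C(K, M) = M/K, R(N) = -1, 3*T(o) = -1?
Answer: -187/4 ≈ -46.750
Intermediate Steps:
T(o) = -⅓ (T(o) = (⅓)*(-1) = -⅓)
m(Z, w) = -4/3 (m(Z, w) = -⅓ - 1 = -4/3)
V(a) = ¾ (V(a) = -1/(-4/3) = -1*(-¾) = ¾)
(-1 + 9*(-5)) - V(11) = (-1 + 9*(-5)) - 1*¾ = (-1 - 45) - ¾ = -46 - ¾ = -187/4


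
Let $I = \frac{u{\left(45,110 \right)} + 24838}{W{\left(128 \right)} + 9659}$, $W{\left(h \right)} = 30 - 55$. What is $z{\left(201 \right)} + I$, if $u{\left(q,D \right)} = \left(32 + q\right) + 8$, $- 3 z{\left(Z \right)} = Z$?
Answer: $- \frac{620555}{9634} \approx -64.413$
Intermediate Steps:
$W{\left(h \right)} = -25$ ($W{\left(h \right)} = 30 - 55 = -25$)
$z{\left(Z \right)} = - \frac{Z}{3}$
$u{\left(q,D \right)} = 40 + q$
$I = \frac{24923}{9634}$ ($I = \frac{\left(40 + 45\right) + 24838}{-25 + 9659} = \frac{85 + 24838}{9634} = 24923 \cdot \frac{1}{9634} = \frac{24923}{9634} \approx 2.587$)
$z{\left(201 \right)} + I = \left(- \frac{1}{3}\right) 201 + \frac{24923}{9634} = -67 + \frac{24923}{9634} = - \frac{620555}{9634}$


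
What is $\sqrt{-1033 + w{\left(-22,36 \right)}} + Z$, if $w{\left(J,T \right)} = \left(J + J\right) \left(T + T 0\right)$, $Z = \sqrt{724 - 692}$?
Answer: $4 \sqrt{2} + i \sqrt{2617} \approx 5.6569 + 51.157 i$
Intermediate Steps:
$Z = 4 \sqrt{2}$ ($Z = \sqrt{724 - 692} = \sqrt{32} = 4 \sqrt{2} \approx 5.6569$)
$w{\left(J,T \right)} = 2 J T$ ($w{\left(J,T \right)} = 2 J \left(T + 0\right) = 2 J T$)
$\sqrt{-1033 + w{\left(-22,36 \right)}} + Z = \sqrt{-1033 + 2 \left(-22\right) 36} + 4 \sqrt{2} = \sqrt{-1033 - 1584} + 4 \sqrt{2} = \sqrt{-2617} + 4 \sqrt{2} = i \sqrt{2617} + 4 \sqrt{2} = 4 \sqrt{2} + i \sqrt{2617}$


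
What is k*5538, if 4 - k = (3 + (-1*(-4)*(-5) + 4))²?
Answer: -913770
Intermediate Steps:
k = -165 (k = 4 - (3 + (-1*(-4)*(-5) + 4))² = 4 - (3 + (4*(-5) + 4))² = 4 - (3 + (-20 + 4))² = 4 - (3 - 16)² = 4 - 1*(-13)² = 4 - 1*169 = 4 - 169 = -165)
k*5538 = -165*5538 = -913770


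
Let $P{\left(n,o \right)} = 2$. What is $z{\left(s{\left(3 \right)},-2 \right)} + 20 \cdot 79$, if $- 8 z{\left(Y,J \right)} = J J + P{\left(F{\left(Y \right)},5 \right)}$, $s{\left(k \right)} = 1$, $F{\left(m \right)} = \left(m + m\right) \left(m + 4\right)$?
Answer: $\frac{6317}{4} \approx 1579.3$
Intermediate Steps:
$F{\left(m \right)} = 2 m \left(4 + m\right)$
$z{\left(Y,J \right)} = - \frac{1}{4} - \frac{J^{2}}{8}$ ($z{\left(Y,J \right)} = - \frac{J J + 2}{8} = - \frac{J^{2} + 2}{8} = - \frac{2 + J^{2}}{8} = - \frac{1}{4} - \frac{J^{2}}{8}$)
$z{\left(s{\left(3 \right)},-2 \right)} + 20 \cdot 79 = \left(- \frac{1}{4} - \frac{\left(-2\right)^{2}}{8}\right) + 20 \cdot 79 = \left(- \frac{1}{4} - \frac{1}{2}\right) + 1580 = - \frac{3}{4} + 1580 = \frac{6317}{4}$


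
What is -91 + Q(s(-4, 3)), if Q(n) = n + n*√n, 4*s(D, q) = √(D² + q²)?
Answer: -359/4 + 5*√5/8 ≈ -88.352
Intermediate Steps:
s(D, q) = √(D² + q²)/4
Q(n) = n + n^(3/2)
-91 + Q(s(-4, 3)) = -91 + (√((-4)² + 3²)/4 + (√((-4)² + 3²)/4)^(3/2)) = -91 + (√(16 + 9)/4 + (√(16 + 9)/4)^(3/2)) = -91 + (√25/4 + (√25/4)^(3/2)) = -91 + ((¼)*5 + ((¼)*5)^(3/2)) = -91 + (5/4 + (5/4)^(3/2)) = -91 + (5/4 + 5*√5/8) = -359/4 + 5*√5/8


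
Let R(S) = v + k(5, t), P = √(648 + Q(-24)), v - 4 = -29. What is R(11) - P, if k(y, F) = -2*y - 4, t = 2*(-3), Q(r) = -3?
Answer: -39 - √645 ≈ -64.397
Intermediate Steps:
v = -25 (v = 4 - 29 = -25)
t = -6
P = √645 (P = √(648 - 3) = √645 ≈ 25.397)
k(y, F) = -4 - 2*y
R(S) = -39 (R(S) = -25 + (-4 - 2*5) = -25 + (-4 - 10) = -25 - 14 = -39)
R(11) - P = -39 - √645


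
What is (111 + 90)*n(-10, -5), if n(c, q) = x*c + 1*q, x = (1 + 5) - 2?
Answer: -9045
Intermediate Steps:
x = 4 (x = 6 - 2 = 4)
n(c, q) = q + 4*c (n(c, q) = 4*c + 1*q = 4*c + q = q + 4*c)
(111 + 90)*n(-10, -5) = (111 + 90)*(-5 + 4*(-10)) = 201*(-5 - 40) = 201*(-45) = -9045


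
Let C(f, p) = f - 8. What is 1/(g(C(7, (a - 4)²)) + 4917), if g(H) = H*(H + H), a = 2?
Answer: 1/4919 ≈ 0.00020329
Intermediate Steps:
C(f, p) = -8 + f
g(H) = 2*H² (g(H) = H*(2*H) = 2*H²)
1/(g(C(7, (a - 4)²)) + 4917) = 1/(2*(-8 + 7)² + 4917) = 1/(2*(-1)² + 4917) = 1/(2*1 + 4917) = 1/(2 + 4917) = 1/4919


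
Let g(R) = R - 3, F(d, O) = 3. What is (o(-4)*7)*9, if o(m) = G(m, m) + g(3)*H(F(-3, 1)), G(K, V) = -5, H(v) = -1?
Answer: -315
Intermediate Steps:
g(R) = -3 + R
o(m) = -5 (o(m) = -5 + (-3 + 3)*(-1) = -5 + 0*(-1) = -5 + 0 = -5)
(o(-4)*7)*9 = -5*7*9 = -35*9 = -315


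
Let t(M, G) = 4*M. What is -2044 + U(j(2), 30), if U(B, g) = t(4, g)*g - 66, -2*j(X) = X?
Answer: -1630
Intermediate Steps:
j(X) = -X/2
U(B, g) = -66 + 16*g (U(B, g) = (4*4)*g - 66 = 16*g - 66 = -66 + 16*g)
-2044 + U(j(2), 30) = -2044 + (-66 + 16*30) = -2044 + (-66 + 480) = -2044 + 414 = -1630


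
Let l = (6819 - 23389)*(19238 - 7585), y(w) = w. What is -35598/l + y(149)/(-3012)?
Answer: -14331610057/290793856260 ≈ -0.049284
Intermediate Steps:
l = -193090210 (l = -16570*11653 = -193090210)
-35598/l + y(149)/(-3012) = -35598/(-193090210) + 149/(-3012) = -35598*(-1/193090210) + 149*(-1/3012) = 17799/96545105 - 149/3012 = -14331610057/290793856260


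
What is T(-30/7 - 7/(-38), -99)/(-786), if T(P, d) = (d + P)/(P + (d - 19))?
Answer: -27425/25528494 ≈ -0.0010743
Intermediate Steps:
T(P, d) = (P + d)/(-19 + P + d) (T(P, d) = (P + d)/(P + (-19 + d)) = (P + d)/(-19 + P + d))
T(-30/7 - 7/(-38), -99)/(-786) = (((-30/7 - 7/(-38)) - 99)/(-19 + (-30/7 - 7/(-38)) - 99))/(-786) = (((-30*⅐ - 7*(-1/38)) - 99)/(-19 + (-30*⅐ - 7*(-1/38)) - 99))*(-1/786) = (((-30/7 + 7/38) - 99)/(-19 + (-30/7 + 7/38) - 99))*(-1/786) = ((-1091/266 - 99)/(-19 - 1091/266 - 99))*(-1/786) = (-27425/266/(-32479/266))*(-1/786) = -266/32479*(-27425/266)*(-1/786) = (27425/32479)*(-1/786) = -27425/25528494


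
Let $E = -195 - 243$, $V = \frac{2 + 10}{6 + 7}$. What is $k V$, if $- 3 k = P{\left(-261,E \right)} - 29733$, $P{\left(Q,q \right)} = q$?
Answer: $\frac{120684}{13} \approx 9283.4$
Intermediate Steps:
$V = \frac{12}{13} \approx 0.92308$
$E = -438$
$k = 10057$ ($k = - \frac{-438 - 29733}{3} = \left(- \frac{1}{3}\right) \left(-30171\right) = 10057$)
$k V = 10057 \cdot \frac{12}{13} = \frac{120684}{13}$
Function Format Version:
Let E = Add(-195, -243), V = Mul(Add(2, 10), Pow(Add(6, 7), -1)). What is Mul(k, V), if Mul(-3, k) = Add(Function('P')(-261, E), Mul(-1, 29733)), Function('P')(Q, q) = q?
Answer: Rational(120684, 13) ≈ 9283.4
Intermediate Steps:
V = Rational(12, 13) (V = Mul(12, Pow(13, -1)) = Mul(12, Rational(1, 13)) = Rational(12, 13) ≈ 0.92308)
E = -438
k = 10057 (k = Mul(Rational(-1, 3), Add(-438, Mul(-1, 29733))) = Mul(Rational(-1, 3), Add(-438, -29733)) = Mul(Rational(-1, 3), -30171) = 10057)
Mul(k, V) = Mul(10057, Rational(12, 13)) = Rational(120684, 13)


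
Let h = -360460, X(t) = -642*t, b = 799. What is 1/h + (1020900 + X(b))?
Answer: 183092773319/360460 ≈ 5.0794e+5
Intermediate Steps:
1/h + (1020900 + X(b)) = 1/(-360460) + (1020900 - 642*799) = -1/360460 + (1020900 - 512958) = -1/360460 + 507942 = 183092773319/360460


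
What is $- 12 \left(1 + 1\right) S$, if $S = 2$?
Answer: $-48$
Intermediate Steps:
$- 12 \left(1 + 1\right) S = - 12 \left(1 + 1\right) 2 = - 12 \cdot 2 \cdot 2 = \left(-12\right) 4 = -48$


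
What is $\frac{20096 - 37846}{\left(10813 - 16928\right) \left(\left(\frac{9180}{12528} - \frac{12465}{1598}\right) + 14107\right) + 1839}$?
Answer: $\frac{1645141000}{7991144737419} \approx 0.00020587$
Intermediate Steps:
$\frac{20096 - 37846}{\left(10813 - 16928\right) \left(\left(\frac{9180}{12528} - \frac{12465}{1598}\right) + 14107\right) + 1839} = - \frac{17750}{- 6115 \left(\left(9180 \cdot \frac{1}{12528} - \frac{12465}{1598}\right) + 14107\right) + 1839} = - \frac{17750}{- 6115 \left(\left(\frac{85}{116} - \frac{12465}{1598}\right) + 14107\right) + 1839} = - \frac{17750}{- 6115 \left(- \frac{655055}{92684} + 14107\right) + 1839} = - \frac{17750}{\left(-6115\right) \frac{1306838133}{92684} + 1839} = - \frac{17750}{- \frac{7991315183295}{92684} + 1839} = - \frac{17750}{- \frac{7991144737419}{92684}} = \left(-17750\right) \left(- \frac{92684}{7991144737419}\right) = \frac{1645141000}{7991144737419}$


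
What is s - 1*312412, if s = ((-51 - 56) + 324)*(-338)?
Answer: -385758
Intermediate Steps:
s = -73346 (s = (-107 + 324)*(-338) = 217*(-338) = -73346)
s - 1*312412 = -73346 - 1*312412 = -73346 - 312412 = -385758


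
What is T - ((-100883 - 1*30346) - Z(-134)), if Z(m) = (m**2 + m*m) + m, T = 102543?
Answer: 269550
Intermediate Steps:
Z(m) = m + 2*m**2 (Z(m) = (m**2 + m**2) + m = 2*m**2 + m = m + 2*m**2)
T - ((-100883 - 1*30346) - Z(-134)) = 102543 - ((-100883 - 1*30346) - (-134)*(1 + 2*(-134))) = 102543 - ((-100883 - 30346) - (-134)*(1 - 268)) = 102543 - (-131229 - (-134)*(-267)) = 102543 - (-131229 - 1*35778) = 102543 - (-131229 - 35778) = 102543 - 1*(-167007) = 102543 + 167007 = 269550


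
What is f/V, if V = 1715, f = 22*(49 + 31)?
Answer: 352/343 ≈ 1.0262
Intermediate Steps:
f = 1760 (f = 22*80 = 1760)
f/V = 1760/1715 = 1760*(1/1715) = 352/343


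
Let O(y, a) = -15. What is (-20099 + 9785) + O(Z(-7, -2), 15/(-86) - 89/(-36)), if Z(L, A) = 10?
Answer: -10329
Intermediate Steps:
(-20099 + 9785) + O(Z(-7, -2), 15/(-86) - 89/(-36)) = (-20099 + 9785) - 15 = -10314 - 15 = -10329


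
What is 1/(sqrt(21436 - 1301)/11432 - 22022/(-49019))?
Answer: 141080060474184832/63332452160655281 - 27469522510952*sqrt(20135)/63332452160655281 ≈ 2.1661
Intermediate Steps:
1/(sqrt(21436 - 1301)/11432 - 22022/(-49019)) = 1/(sqrt(20135)*(1/11432) - 22022*(-1/49019)) = 1/(sqrt(20135)/11432 + 22022/49019) = 1/(22022/49019 + sqrt(20135)/11432)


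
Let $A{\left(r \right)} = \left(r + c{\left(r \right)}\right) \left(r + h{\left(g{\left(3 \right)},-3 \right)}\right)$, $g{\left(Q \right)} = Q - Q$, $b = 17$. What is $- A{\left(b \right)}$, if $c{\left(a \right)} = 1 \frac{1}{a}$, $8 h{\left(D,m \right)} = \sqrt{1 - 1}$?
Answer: $-290$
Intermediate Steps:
$g{\left(Q \right)} = 0$
$h{\left(D,m \right)} = 0$ ($h{\left(D,m \right)} = \frac{\sqrt{1 - 1}}{8} = \frac{\sqrt{0}}{8} = \frac{1}{8} \cdot 0 = 0$)
$c{\left(a \right)} = \frac{1}{a}$
$A{\left(r \right)} = r \left(r + \frac{1}{r}\right)$ ($A{\left(r \right)} = \left(r + \frac{1}{r}\right) \left(r + 0\right) = \left(r + \frac{1}{r}\right) r = r \left(r + \frac{1}{r}\right)$)
$- A{\left(b \right)} = - (1 + 17^{2}) = - (1 + 289) = \left(-1\right) 290 = -290$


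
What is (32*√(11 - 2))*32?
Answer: 3072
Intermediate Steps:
(32*√(11 - 2))*32 = (32*√9)*32 = (32*3)*32 = 96*32 = 3072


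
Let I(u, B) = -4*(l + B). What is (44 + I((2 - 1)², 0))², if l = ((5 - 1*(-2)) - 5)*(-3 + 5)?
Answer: 784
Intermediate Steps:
l = 4 (l = ((5 + 2) - 5)*2 = (7 - 5)*2 = 2*2 = 4)
I(u, B) = -16 - 4*B (I(u, B) = -4*(4 + B) = -16 - 4*B)
(44 + I((2 - 1)², 0))² = (44 + (-16 - 4*0))² = (44 + (-16 + 0))² = (44 - 16)² = 28² = 784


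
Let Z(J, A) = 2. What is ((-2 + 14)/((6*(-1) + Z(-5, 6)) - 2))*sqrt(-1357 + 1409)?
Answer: -4*sqrt(13) ≈ -14.422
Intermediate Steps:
((-2 + 14)/((6*(-1) + Z(-5, 6)) - 2))*sqrt(-1357 + 1409) = ((-2 + 14)/((6*(-1) + 2) - 2))*sqrt(-1357 + 1409) = (12/((-6 + 2) - 2))*sqrt(52) = (12/(-4 - 2))*(2*sqrt(13)) = (12/(-6))*(2*sqrt(13)) = (12*(-1/6))*(2*sqrt(13)) = -4*sqrt(13)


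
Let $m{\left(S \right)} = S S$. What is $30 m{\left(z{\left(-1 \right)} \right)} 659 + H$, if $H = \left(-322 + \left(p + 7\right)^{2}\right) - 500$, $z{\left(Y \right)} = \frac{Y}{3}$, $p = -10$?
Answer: $\frac{4151}{3} \approx 1383.7$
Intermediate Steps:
$z{\left(Y \right)} = \frac{Y}{3}$ ($z{\left(Y \right)} = Y \frac{1}{3} = \frac{Y}{3}$)
$m{\left(S \right)} = S^{2}$
$H = -813$ ($H = \left(-322 + \left(-10 + 7\right)^{2}\right) - 500 = \left(-322 + \left(-3\right)^{2}\right) - 500 = \left(-322 + 9\right) - 500 = -313 - 500 = -813$)
$30 m{\left(z{\left(-1 \right)} \right)} 659 + H = 30 \left(\frac{1}{3} \left(-1\right)\right)^{2} \cdot 659 - 813 = 30 \left(- \frac{1}{3}\right)^{2} \cdot 659 - 813 = 30 \cdot \frac{1}{9} \cdot 659 - 813 = \frac{10}{3} \cdot 659 - 813 = \frac{6590}{3} - 813 = \frac{4151}{3}$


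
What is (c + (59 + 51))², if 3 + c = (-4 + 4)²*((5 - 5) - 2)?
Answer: 11449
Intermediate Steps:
c = -3 (c = -3 + (-4 + 4)²*((5 - 5) - 2) = -3 + 0²*(0 - 2) = -3 + 0*(-2) = -3 + 0 = -3)
(c + (59 + 51))² = (-3 + (59 + 51))² = (-3 + 110)² = 107² = 11449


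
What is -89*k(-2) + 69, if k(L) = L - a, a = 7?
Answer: 870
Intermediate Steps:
k(L) = -7 + L (k(L) = L - 1*7 = L - 7 = -7 + L)
-89*k(-2) + 69 = -89*(-7 - 2) + 69 = -89*(-9) + 69 = 801 + 69 = 870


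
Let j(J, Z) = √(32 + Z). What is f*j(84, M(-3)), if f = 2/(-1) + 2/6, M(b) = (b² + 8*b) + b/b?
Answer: -5*√2 ≈ -7.0711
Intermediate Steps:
M(b) = 1 + b² + 8*b (M(b) = (b² + 8*b) + 1 = 1 + b² + 8*b)
f = -5/3 (f = 2*(-1) + 2*(⅙) = -2 + ⅓ = -5/3 ≈ -1.6667)
f*j(84, M(-3)) = -5*√(32 + (1 + (-3)² + 8*(-3)))/3 = -5*√(32 + (1 + 9 - 24))/3 = -5*√(32 - 14)/3 = -5*√2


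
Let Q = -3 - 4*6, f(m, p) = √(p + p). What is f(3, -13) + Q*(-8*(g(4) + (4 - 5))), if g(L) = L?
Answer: 648 + I*√26 ≈ 648.0 + 5.099*I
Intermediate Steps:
f(m, p) = √2*√p (f(m, p) = √(2*p) = √2*√p)
Q = -27 (Q = -3 - 24 = -27)
f(3, -13) + Q*(-8*(g(4) + (4 - 5))) = √2*√(-13) - (-216)*(4 + (4 - 5)) = √2*(I*√13) - (-216)*(4 - 1) = I*√26 - (-216)*3 = I*√26 - 27*(-24) = I*√26 + 648 = 648 + I*√26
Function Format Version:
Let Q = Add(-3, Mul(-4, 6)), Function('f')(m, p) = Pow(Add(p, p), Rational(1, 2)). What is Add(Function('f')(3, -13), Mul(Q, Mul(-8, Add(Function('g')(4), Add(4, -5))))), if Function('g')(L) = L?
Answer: Add(648, Mul(I, Pow(26, Rational(1, 2)))) ≈ Add(648.00, Mul(5.0990, I))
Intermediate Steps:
Function('f')(m, p) = Mul(Pow(2, Rational(1, 2)), Pow(p, Rational(1, 2))) (Function('f')(m, p) = Pow(Mul(2, p), Rational(1, 2)) = Mul(Pow(2, Rational(1, 2)), Pow(p, Rational(1, 2))))
Q = -27 (Q = Add(-3, -24) = -27)
Add(Function('f')(3, -13), Mul(Q, Mul(-8, Add(Function('g')(4), Add(4, -5))))) = Add(Mul(Pow(2, Rational(1, 2)), Pow(-13, Rational(1, 2))), Mul(-27, Mul(-8, Add(4, Add(4, -5))))) = Add(Mul(Pow(2, Rational(1, 2)), Mul(I, Pow(13, Rational(1, 2)))), Mul(-27, Mul(-8, Add(4, -1)))) = Add(Mul(I, Pow(26, Rational(1, 2))), Mul(-27, Mul(-8, 3))) = Add(Mul(I, Pow(26, Rational(1, 2))), Mul(-27, -24)) = Add(Mul(I, Pow(26, Rational(1, 2))), 648) = Add(648, Mul(I, Pow(26, Rational(1, 2))))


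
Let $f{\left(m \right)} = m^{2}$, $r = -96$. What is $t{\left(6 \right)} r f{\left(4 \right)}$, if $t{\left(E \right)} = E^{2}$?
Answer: $-55296$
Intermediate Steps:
$t{\left(6 \right)} r f{\left(4 \right)} = 6^{2} \left(-96\right) 4^{2} = 36 \left(-96\right) 16 = \left(-3456\right) 16 = -55296$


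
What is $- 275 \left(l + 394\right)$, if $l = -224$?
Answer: $-46750$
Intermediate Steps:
$- 275 \left(l + 394\right) = - 275 \left(-224 + 394\right) = \left(-275\right) 170 = -46750$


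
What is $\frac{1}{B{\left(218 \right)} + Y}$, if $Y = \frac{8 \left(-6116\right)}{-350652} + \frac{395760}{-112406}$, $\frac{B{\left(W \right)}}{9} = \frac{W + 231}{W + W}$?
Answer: $\frac{2148138684804}{12646252429165} \approx 0.16986$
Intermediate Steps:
$B{\left(W \right)} = \frac{9 \left(231 + W\right)}{2 W}$ ($B{\left(W \right)} = 9 \frac{W + 231}{W + W} = 9 \frac{231 + W}{2 W} = \frac{9 \left(231 + W\right)}{2 W}$)
$Y = - \frac{16659279344}{4926923589}$ ($Y = \left(-48928\right) \left(- \frac{1}{350652}\right) + 395760 \left(- \frac{1}{112406}\right) = \frac{12232}{87663} - \frac{197880}{56203} = - \frac{16659279344}{4926923589} \approx -3.3813$)
$\frac{1}{B{\left(218 \right)} + Y} = \frac{1}{\frac{9 \left(231 + 218\right)}{2 \cdot 218} - \frac{16659279344}{4926923589}} = \frac{1}{\frac{9}{2} \cdot \frac{1}{218} \cdot 449 - \frac{16659279344}{4926923589}} = \frac{1}{\frac{4041}{436} - \frac{16659279344}{4926923589}} = \frac{1}{\frac{12646252429165}{2148138684804}} = \frac{2148138684804}{12646252429165}$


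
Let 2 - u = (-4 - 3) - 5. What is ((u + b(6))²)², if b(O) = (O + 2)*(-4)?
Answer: 104976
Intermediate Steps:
b(O) = -8 - 4*O (b(O) = (2 + O)*(-4) = -8 - 4*O)
u = 14 (u = 2 - ((-4 - 3) - 5) = 2 - (-7 - 5) = 2 - 1*(-12) = 2 + 12 = 14)
((u + b(6))²)² = ((14 + (-8 - 4*6))²)² = ((14 + (-8 - 24))²)² = ((14 - 32)²)² = ((-18)²)² = 324² = 104976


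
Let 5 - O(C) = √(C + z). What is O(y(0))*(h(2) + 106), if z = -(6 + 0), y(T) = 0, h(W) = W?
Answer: 540 - 108*I*√6 ≈ 540.0 - 264.54*I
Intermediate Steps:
z = -6 (z = -1*6 = -6)
O(C) = 5 - √(-6 + C) (O(C) = 5 - √(C - 6) = 5 - √(-6 + C))
O(y(0))*(h(2) + 106) = (5 - √(-6 + 0))*(2 + 106) = (5 - √(-6))*108 = (5 - I*√6)*108 = 540 - 108*I*√6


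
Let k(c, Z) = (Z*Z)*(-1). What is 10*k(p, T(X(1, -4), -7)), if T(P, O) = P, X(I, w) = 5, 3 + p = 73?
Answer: -250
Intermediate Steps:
p = 70 (p = -3 + 73 = 70)
k(c, Z) = -Z**2 (k(c, Z) = Z**2*(-1) = -Z**2)
10*k(p, T(X(1, -4), -7)) = 10*(-1*5**2) = 10*(-1*25) = 10*(-25) = -250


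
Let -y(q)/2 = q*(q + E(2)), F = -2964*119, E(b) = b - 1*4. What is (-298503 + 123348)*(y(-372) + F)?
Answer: 110517900660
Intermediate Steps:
E(b) = -4 + b (E(b) = b - 4 = -4 + b)
F = -352716
y(q) = -2*q*(-2 + q) (y(q) = -2*q*(q + (-4 + 2)) = -2*q*(q - 2) = -2*q*(-2 + q))
(-298503 + 123348)*(y(-372) + F) = (-298503 + 123348)*(2*(-372)*(2 - 1*(-372)) - 352716) = -175155*(2*(-372)*(2 + 372) - 352716) = -175155*(2*(-372)*374 - 352716) = -175155*(-278256 - 352716) = -175155*(-630972) = 110517900660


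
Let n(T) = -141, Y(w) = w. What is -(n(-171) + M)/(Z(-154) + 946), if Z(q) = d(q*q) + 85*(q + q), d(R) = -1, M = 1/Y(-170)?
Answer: -23971/4289950 ≈ -0.0055877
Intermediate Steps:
M = -1/170 (M = 1/(-170) = -1/170 ≈ -0.0058824)
Z(q) = -1 + 170*q (Z(q) = -1 + 85*(q + q) = -1 + 85*(2*q) = -1 + 170*q)
-(n(-171) + M)/(Z(-154) + 946) = -(-141 - 1/170)/((-1 + 170*(-154)) + 946) = -(-23971)/(170*((-1 - 26180) + 946)) = -(-23971)/(170*(-26181 + 946)) = -(-23971)/(170*(-25235)) = -(-23971)*(-1)/(170*25235) = -1*23971/4289950 = -23971/4289950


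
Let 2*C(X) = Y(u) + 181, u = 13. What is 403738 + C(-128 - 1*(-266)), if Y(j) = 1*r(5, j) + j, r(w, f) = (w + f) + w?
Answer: 807693/2 ≈ 4.0385e+5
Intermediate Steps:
r(w, f) = f + 2*w (r(w, f) = (f + w) + w = f + 2*w)
Y(j) = 10 + 2*j (Y(j) = 1*(j + 2*5) + j = 1*(j + 10) + j = 1*(10 + j) + j = (10 + j) + j = 10 + 2*j)
C(X) = 217/2 (C(X) = ((10 + 2*13) + 181)/2 = ((10 + 26) + 181)/2 = (36 + 181)/2 = (1/2)*217 = 217/2)
403738 + C(-128 - 1*(-266)) = 403738 + 217/2 = 807693/2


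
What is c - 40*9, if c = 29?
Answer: -331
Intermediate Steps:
c - 40*9 = 29 - 40*9 = 29 - 360 = -331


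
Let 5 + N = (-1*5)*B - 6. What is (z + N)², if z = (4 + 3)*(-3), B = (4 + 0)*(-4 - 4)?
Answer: 16384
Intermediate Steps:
B = -32 (B = 4*(-8) = -32)
z = -21 (z = 7*(-3) = -21)
N = 149 (N = -5 + (-1*5*(-32) - 6) = -5 + (-5*(-32) - 6) = -5 + (160 - 6) = -5 + 154 = 149)
(z + N)² = (-21 + 149)² = 128² = 16384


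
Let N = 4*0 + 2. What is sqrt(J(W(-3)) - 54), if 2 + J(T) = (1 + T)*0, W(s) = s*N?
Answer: 2*I*sqrt(14) ≈ 7.4833*I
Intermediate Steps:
N = 2 (N = 0 + 2 = 2)
W(s) = 2*s (W(s) = s*2 = 2*s)
J(T) = -2 (J(T) = -2 + (1 + T)*0 = -2 + 0 = -2)
sqrt(J(W(-3)) - 54) = sqrt(-2 - 54) = sqrt(-56) = 2*I*sqrt(14)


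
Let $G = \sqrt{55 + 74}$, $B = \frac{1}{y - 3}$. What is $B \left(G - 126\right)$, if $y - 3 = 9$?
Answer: $-14 + \frac{\sqrt{129}}{9} \approx -12.738$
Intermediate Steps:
$y = 12$ ($y = 3 + 9 = 12$)
$B = \frac{1}{9}$ ($B = \frac{1}{12 - 3} = \frac{1}{9} \approx 0.11111$)
$G = \sqrt{129} \approx 11.358$
$B \left(G - 126\right) = \frac{\sqrt{129} - 126}{9} = \frac{-126 + \sqrt{129}}{9} = -14 + \frac{\sqrt{129}}{9}$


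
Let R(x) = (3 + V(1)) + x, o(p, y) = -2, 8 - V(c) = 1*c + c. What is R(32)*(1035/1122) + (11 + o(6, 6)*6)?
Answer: 13771/374 ≈ 36.821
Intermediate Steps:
V(c) = 8 - 2*c (V(c) = 8 - (1*c + c) = 8 - (c + c) = 8 - 2*c)
R(x) = 9 + x (R(x) = (3 + (8 - 2*1)) + x = (3 + (8 - 2)) + x = (3 + 6) + x = 9 + x)
R(32)*(1035/1122) + (11 + o(6, 6)*6) = (9 + 32)*(1035/1122) + (11 - 2*6) = 41*(1035*(1/1122)) + (11 - 12) = 41*(345/374) - 1 = 14145/374 - 1 = 13771/374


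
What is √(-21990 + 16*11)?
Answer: I*√21814 ≈ 147.7*I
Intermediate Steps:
√(-21990 + 16*11) = √(-21990 + 176) = √(-21814) = I*√21814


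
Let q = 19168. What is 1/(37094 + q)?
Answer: 1/56262 ≈ 1.7774e-5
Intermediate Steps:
1/(37094 + q) = 1/(37094 + 19168) = 1/56262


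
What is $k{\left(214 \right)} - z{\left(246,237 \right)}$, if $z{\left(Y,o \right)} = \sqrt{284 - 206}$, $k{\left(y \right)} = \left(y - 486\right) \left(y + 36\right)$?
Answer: $-68000 - \sqrt{78} \approx -68009.0$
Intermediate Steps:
$k{\left(y \right)} = \left(-486 + y\right) \left(36 + y\right)$
$z{\left(Y,o \right)} = \sqrt{78}$
$k{\left(214 \right)} - z{\left(246,237 \right)} = \left(-17496 + 214^{2} - 96300\right) - \sqrt{78} = \left(-17496 + 45796 - 96300\right) - \sqrt{78} = -68000 - \sqrt{78}$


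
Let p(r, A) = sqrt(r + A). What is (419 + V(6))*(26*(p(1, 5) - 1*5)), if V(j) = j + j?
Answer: -56030 + 11206*sqrt(6) ≈ -28581.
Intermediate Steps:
p(r, A) = sqrt(A + r)
V(j) = 2*j
(419 + V(6))*(26*(p(1, 5) - 1*5)) = (419 + 2*6)*(26*(sqrt(5 + 1) - 1*5)) = (419 + 12)*(26*(sqrt(6) - 5)) = 431*(26*(-5 + sqrt(6))) = 431*(-130 + 26*sqrt(6)) = -56030 + 11206*sqrt(6)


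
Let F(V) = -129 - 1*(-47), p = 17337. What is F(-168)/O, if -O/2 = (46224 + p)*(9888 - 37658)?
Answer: -41/1765088970 ≈ -2.3228e-8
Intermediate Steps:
F(V) = -82 (F(V) = -129 + 47 = -82)
O = 3530177940 (O = -2*(46224 + 17337)*(9888 - 37658) = -127122*(-27770) = -2*(-1765088970) = 3530177940)
F(-168)/O = -82/3530177940 = -82*1/3530177940 = -41/1765088970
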